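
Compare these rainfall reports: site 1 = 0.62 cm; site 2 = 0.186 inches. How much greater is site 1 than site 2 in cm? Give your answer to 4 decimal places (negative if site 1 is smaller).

site 2: 0.186 in = 0.472440 cm.
Difference: 0.620000 − 0.472440 = 0.1476 cm.

0.1476 cm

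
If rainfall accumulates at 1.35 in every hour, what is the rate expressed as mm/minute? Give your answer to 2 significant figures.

0.57 mm/minute

1.35 in/hour × 25.4 mm/in × 0.0166667 hour/minute = 0.57 mm/minute.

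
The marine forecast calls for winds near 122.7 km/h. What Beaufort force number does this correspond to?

Beaufort force 12

122.7 km/h = 34.1 m/s, which is Beaufort 12 (hurricane force, ≥32.7 m/s).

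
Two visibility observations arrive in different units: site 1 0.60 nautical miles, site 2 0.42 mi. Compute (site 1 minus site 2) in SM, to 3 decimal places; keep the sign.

site 1: 0.60 nmi = 0.69047 SM.
Difference: 0.69047 − 0.42000 = 0.270 SM.

0.270 SM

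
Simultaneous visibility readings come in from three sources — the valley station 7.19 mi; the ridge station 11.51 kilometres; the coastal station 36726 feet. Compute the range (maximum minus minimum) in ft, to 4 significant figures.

the valley station: 7.19 SM = 37963.20 ft.
the ridge station: 11.51 km = 37762.47 ft.
Spread: 37963.20 − 36726.00 = 1237 ft.

1237 ft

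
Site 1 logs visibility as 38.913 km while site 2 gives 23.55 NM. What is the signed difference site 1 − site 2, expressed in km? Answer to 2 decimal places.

-4.70 km

site 2: 23.55 nmi = 43.6146 km.
Difference: 38.9130 − 43.6146 = -4.70 km.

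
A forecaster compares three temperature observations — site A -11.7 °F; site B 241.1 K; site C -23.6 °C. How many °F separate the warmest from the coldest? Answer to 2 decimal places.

site A: -11.7 °F = -24.278 °C.
site B: 241.1 K = -32.050 °C.
Spread: (-23.600) − (-32.050) = 8.450 °C = 15.21 °F.

15.21 °F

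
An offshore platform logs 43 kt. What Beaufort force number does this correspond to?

43 kt lies in the Beaufort 9 band (strong gale, 41–47 kt).

Beaufort force 9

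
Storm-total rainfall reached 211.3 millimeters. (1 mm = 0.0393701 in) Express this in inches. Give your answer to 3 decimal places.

1 mm = 0.0393701 in, so 211.3 × 0.0393701 = 8.319 in.

8.319 in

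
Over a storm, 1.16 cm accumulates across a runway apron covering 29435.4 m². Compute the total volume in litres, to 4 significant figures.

Depth: 1.16 cm × 10 = 11.6 mm.
1 mm over 1 m² is 1 L, so volume = 11.6 × 29435.4 = 341450.64 L ≈ 341500 L.

341500 litres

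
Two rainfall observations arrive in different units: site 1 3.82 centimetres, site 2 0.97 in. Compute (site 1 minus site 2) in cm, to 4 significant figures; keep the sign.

1.356 cm

site 2: 0.97 in = 2.46380 cm.
Difference: 3.82000 − 2.46380 = 1.356 cm.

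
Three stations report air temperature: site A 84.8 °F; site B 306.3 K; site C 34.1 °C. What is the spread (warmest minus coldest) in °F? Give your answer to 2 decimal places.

site A: 84.8 °F = 29.333 °C.
site B: 306.3 K = 33.150 °C.
Spread: 34.100 − 29.333 = 4.767 °C = 8.58 °F.

8.58 °F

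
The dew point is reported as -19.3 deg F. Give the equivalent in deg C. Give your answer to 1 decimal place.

°C = (°F − 32) × 5/9 = (-19.3 − 32) / 1.8 = -28.5 °C.

-28.5 °C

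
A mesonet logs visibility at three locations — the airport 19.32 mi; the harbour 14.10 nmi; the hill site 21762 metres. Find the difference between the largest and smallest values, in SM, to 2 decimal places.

5.80 SM

the harbour: 14.10 nmi = 16.2260 SM.
the hill site: 21762 m = 13.5223 SM.
Spread: 19.3200 − 13.5223 = 5.80 SM.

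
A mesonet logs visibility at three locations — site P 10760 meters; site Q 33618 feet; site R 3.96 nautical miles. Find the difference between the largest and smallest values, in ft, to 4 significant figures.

site P: 10760 m = 35301.84 ft.
site R: 3.96 nmi = 24061.42 ft.
Spread: 35301.84 − 24061.42 = 11240 ft.

11240 ft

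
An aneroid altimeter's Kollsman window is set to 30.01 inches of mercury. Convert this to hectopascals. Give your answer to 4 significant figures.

1016 hPa

1 inHg = 33.8639 hPa, so 30.01 × 33.8639 = 1016 hPa.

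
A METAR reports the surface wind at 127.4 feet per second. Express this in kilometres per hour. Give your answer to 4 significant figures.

1 ft/s = 1.09728 km/h, so 127.4 × 1.09728 = 139.8 km/h.

139.8 km/h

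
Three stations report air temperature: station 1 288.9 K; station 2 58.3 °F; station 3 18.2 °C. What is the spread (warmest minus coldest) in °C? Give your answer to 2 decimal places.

3.59 °C

station 1: 288.9 K = 15.750 °C.
station 2: 58.3 °F = 14.611 °C.
Spread: 18.200 − 14.611 = 3.589 °C.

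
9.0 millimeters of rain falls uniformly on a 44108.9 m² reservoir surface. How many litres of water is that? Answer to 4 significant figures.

397000 litres

1 mm over 1 m² is 1 L, so volume = 9 × 44108.9 = 396980.1 L ≈ 397000 L.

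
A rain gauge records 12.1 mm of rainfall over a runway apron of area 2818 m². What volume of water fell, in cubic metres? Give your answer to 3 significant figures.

1 mm over 1 m² is 1 L, so volume = 12.1 × 2818 = 34097.8 L = 34.1 m³.

34.1 cubic metres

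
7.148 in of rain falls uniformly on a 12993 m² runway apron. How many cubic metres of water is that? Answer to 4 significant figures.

Depth: 7.148 in × 25.4 = 181.5592 mm.
1 mm over 1 m² is 1 L, so volume = 181.5592 × 12993 = 2358998.7 L = 2359 m³.

2359 cubic metres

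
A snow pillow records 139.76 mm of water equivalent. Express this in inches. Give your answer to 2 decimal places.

1 mm = 0.0393701 in, so 139.76 × 0.0393701 = 5.50 in.

5.50 in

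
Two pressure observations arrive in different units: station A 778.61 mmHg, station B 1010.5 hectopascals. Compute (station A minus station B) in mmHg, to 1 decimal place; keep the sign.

20.7 mmHg

station B: 1010.5 hPa = 757.937 mmHg.
Difference: 778.610 − 757.937 = 20.7 mmHg.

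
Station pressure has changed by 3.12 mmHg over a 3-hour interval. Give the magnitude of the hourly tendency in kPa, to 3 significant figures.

0.139 kPa per hour

3.12 mmHg / 3 h × 0.133322 kPa/mmHg = 0.139 kPa/h.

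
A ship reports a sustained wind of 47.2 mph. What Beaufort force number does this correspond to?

47.2 mph = 21.1 m/s, which is Beaufort 9 (strong gale, 20.8–24.4 m/s).

Beaufort force 9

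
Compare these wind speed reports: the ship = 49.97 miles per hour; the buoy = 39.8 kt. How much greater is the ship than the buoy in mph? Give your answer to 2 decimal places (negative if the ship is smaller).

the buoy: 39.8 kt = 45.8010 mph.
Difference: 49.9700 − 45.8010 = 4.17 mph.

4.17 mph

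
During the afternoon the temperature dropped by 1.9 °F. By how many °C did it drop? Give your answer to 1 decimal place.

Converting a difference, only the 9/5 scale factor applies: Δ°C = 1.9 × 0.5556 = 1.1 °C.

1.1 °C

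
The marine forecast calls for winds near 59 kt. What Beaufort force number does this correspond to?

Beaufort force 11

59 kt lies in the Beaufort 11 band (violent storm, 56–63 kt).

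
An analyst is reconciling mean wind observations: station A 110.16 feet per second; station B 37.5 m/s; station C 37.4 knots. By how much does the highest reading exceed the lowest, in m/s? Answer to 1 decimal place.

station A: 110.16 ft/s = 33.577 m/s.
station C: 37.4 kt = 19.240 m/s.
Spread: 37.500 − 19.240 = 18.3 m/s.

18.3 m/s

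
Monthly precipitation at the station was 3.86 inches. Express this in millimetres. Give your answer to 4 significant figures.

1 in = 25.4 mm, so 3.86 × 25.4 = 98.04 mm.

98.04 mm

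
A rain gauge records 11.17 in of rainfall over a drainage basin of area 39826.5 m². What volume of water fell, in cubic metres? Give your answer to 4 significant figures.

11300 cubic metres

Depth: 11.17 in × 25.4 = 283.718 mm.
1 mm over 1 m² is 1 L, so volume = 283.718 × 39826.5 = 11299495 L = 11300 m³.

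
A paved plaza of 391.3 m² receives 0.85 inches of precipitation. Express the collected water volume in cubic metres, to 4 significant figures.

8.448 cubic metres

Depth: 0.85 in × 25.4 = 21.59 mm.
1 mm over 1 m² is 1 L, so volume = 21.59 × 391.3 = 8448.167 L = 8.448 m³.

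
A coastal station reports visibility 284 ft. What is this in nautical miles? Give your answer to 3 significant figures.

0.0467 nmi

1 ft = 0.000164579 nmi, so 284 × 0.000164579 = 0.0467 nmi.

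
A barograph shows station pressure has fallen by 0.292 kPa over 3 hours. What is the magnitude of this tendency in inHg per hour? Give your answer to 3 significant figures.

0.0287 inHg per hour

0.292 kPa / 3 h × 0.2953 inHg/kPa = 0.0287 inHg/h.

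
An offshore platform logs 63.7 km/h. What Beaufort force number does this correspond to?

Beaufort force 8

63.7 km/h = 17.7 m/s, which is Beaufort 8 (gale, 17.2–20.7 m/s).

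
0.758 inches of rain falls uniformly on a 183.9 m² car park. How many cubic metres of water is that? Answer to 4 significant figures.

Depth: 0.758 in × 25.4 = 19.2532 mm.
1 mm over 1 m² is 1 L, so volume = 19.2532 × 183.9 = 3540.6635 L = 3.541 m³.

3.541 cubic metres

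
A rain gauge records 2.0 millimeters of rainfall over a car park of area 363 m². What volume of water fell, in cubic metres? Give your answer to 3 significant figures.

0.726 cubic metres

1 mm over 1 m² is 1 L, so volume = 2 × 363 = 726 L = 0.726 m³.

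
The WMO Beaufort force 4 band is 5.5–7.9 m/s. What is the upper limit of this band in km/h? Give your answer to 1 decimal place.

5.5–7.9 m/s × 3.6 = 19.8–28.4 km/h.

28.4 km/h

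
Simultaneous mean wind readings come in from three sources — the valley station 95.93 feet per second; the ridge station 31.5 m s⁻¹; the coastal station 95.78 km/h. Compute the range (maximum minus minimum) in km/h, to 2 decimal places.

the valley station: 95.93 ft/s = 105.2621 km/h.
the ridge station: 31.5 m/s = 113.4000 km/h.
Spread: 113.4000 − 95.7800 = 17.62 km/h.

17.62 km/h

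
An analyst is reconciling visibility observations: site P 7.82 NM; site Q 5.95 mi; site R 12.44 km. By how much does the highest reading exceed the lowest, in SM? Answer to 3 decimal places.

site P: 7.82 nmi = 8.99910 SM.
site R: 12.44 km = 7.72986 SM.
Spread: 8.99910 − 5.95000 = 3.049 SM.

3.049 SM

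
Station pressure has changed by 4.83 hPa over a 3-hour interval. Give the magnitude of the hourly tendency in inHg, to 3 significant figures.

0.0475 inHg per hour

4.83 hPa / 3 h × 0.02953 inHg/hPa = 0.0475 inHg/h.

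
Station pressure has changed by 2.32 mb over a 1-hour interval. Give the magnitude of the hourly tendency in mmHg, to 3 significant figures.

2.32 mb / 1 h × 0.750062 mmHg/mb = 1.74 mmHg/h.

1.74 mmHg per hour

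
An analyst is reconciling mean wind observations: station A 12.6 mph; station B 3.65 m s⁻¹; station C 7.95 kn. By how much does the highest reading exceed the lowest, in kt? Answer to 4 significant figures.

3.854 kt

station A: 12.6 mph = 10.94910 kt.
station B: 3.65 m/s = 7.09503 kt.
Spread: 10.94910 − 7.09503 = 3.854 kt.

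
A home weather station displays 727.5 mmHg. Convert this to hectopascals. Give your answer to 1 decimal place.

1 mmHg = 1.33322 hPa, so 727.5 × 1.33322 = 969.9 hPa.

969.9 hPa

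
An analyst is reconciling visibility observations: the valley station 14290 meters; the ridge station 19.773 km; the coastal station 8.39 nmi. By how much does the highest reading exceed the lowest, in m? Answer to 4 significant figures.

5483 m

the ridge station: 19.773 km = 19773.00 m.
the coastal station: 8.39 nmi = 15538.28 m.
Spread: 19773.00 − 14290.00 = 5483 m.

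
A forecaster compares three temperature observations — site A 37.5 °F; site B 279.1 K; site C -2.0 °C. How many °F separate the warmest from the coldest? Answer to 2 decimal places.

14.31 °F

site A: 37.5 °F = 3.056 °C.
site B: 279.1 K = 5.950 °C.
Spread: 5.950 − (-2.000) = 7.950 °C = 14.31 °F.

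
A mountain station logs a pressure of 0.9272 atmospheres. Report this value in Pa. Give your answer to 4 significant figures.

1 atm = 101325 Pa, so 0.9272 × 101325 = 93950 Pa.

93950 Pa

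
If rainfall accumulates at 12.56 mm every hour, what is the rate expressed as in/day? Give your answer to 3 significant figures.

11.9 in/day

12.56 mm/hour × 0.0393701 in/mm × 24 hour/day = 11.9 in/day.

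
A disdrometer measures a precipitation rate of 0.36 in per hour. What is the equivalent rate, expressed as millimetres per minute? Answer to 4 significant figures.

0.36 in/hour × 25.4 mm/in × 0.0166667 hour/minute = 0.1524 mm/minute.

0.1524 mm/minute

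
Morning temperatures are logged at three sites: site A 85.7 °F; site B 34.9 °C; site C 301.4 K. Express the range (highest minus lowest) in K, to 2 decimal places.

site A: 85.7 °F = 29.833 °C.
site C: 301.4 K = 28.250 °C.
Spread: 34.900 − 28.250 = 6.650 °C.

6.65 K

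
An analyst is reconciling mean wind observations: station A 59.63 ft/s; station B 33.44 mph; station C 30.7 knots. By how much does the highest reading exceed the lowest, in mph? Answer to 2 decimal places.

station A: 59.63 ft/s = 40.6568 mph.
station C: 30.7 kt = 35.3289 mph.
Spread: 40.6568 − 33.4400 = 7.22 mph.

7.22 mph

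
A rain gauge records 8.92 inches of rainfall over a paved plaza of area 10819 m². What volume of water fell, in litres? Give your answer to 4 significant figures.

2451000 litres

Depth: 8.92 in × 25.4 = 226.568 mm.
1 mm over 1 m² is 1 L, so volume = 226.568 × 10819 = 2451239.2 L ≈ 2451000 L.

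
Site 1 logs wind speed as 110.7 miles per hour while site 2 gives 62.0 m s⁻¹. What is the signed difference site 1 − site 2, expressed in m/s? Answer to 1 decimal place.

-12.5 m/s

site 1: 110.7 mph = 49.487 m/s.
Difference: 49.487 − 62.000 = -12.5 m/s.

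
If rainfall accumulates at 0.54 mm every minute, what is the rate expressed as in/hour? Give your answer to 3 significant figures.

0.54 mm/minute × 0.0393701 in/mm × 60 minute/hour = 1.28 in/hour.

1.28 in/hour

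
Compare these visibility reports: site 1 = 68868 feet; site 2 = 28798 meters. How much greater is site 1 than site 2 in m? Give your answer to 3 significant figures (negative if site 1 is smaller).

site 1: 68868 ft = 20990.97 m.
Difference: 20990.97 − 28798.00 = -7810 m.

-7810 m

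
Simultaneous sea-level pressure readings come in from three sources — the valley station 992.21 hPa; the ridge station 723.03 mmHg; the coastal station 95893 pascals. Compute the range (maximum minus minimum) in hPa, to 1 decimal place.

the ridge station: 723.03 mmHg = 963.961 hPa.
the coastal station: 95893 Pa = 958.930 hPa.
Spread: 992.210 − 958.930 = 33.3 hPa.

33.3 hPa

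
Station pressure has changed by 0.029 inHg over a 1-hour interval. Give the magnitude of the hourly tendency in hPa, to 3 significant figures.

0.982 hPa per hour

0.029 inHg / 1 h × 33.8639 hPa/inHg = 0.982 hPa/h.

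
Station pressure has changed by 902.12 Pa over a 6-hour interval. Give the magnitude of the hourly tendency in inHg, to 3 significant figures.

902.12 Pa / 6 h × 0.0002953 inHg/Pa = 0.0444 inHg/h.

0.0444 inHg per hour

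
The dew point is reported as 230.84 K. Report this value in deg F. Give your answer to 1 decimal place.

First to °C: -42.31 °C.
Then to °F: -44.2 °F.

-44.2 °F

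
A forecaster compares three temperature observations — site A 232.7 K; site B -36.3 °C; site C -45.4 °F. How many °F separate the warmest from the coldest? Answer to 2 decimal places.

site A: 232.7 K = -40.450 °C.
site C: -45.4 °F = -43.000 °C.
Spread: (-36.300) − (-43.000) = 6.700 °C = 12.06 °F.

12.06 °F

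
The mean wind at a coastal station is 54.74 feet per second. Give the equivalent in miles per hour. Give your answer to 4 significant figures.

1 ft/s = 0.681818 mph, so 54.74 × 0.681818 = 37.32 mph.

37.32 mph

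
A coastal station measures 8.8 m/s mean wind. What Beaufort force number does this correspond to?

Beaufort force 5

8.8 m/s lies in the Beaufort 5 band (fresh breeze, 8.0–10.7 m/s).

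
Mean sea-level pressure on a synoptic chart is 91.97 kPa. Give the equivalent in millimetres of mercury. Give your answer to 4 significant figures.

689.8 mmHg

1 kPa = 7.50062 mmHg, so 91.97 × 7.50062 = 689.8 mmHg.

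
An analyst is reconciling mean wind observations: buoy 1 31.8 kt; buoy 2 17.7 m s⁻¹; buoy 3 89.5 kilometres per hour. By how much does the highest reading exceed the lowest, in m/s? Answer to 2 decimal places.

8.50 m/s

buoy 1: 31.8 kt = 16.3593 m/s.
buoy 3: 89.5 km/h = 24.8611 m/s.
Spread: 24.8611 − 16.3593 = 8.50 m/s.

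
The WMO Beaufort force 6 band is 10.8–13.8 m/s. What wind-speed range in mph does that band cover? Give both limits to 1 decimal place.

10.8–13.8 m/s × 2.237 = 24.2–30.9 mph.

24.2 to 30.9 mph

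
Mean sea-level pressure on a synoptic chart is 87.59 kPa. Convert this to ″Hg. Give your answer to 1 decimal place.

1 kPa = 0.2953 inHg, so 87.59 × 0.2953 = 25.9 inHg.

25.9 inHg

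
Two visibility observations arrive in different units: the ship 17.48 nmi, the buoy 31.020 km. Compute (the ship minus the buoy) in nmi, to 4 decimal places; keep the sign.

0.7305 nmi

the buoy: 31.020 km = 16.749460 nmi.
Difference: 17.480000 − 16.749460 = 0.7305 nmi.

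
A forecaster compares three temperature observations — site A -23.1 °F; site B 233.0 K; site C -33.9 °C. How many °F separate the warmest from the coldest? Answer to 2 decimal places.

17.17 °F

site A: -23.1 °F = -30.611 °C.
site B: 233.0 K = -40.150 °C.
Spread: (-30.611) − (-40.150) = 9.539 °C = 17.17 °F.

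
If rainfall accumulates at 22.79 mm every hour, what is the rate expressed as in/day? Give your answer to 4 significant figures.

22.79 mm/hour × 0.0393701 in/mm × 24 hour/day = 21.53 in/day.

21.53 in/day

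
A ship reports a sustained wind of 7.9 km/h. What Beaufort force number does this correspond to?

Beaufort force 2

7.9 km/h = 2.2 m/s, which is Beaufort 2 (light breeze, 1.6–3.3 m/s).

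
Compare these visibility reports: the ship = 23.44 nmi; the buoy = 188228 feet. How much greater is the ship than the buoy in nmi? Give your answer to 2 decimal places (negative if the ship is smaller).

the buoy: 188228 ft = 30.9783 nmi.
Difference: 23.4400 − 30.9783 = -7.54 nmi.

-7.54 nmi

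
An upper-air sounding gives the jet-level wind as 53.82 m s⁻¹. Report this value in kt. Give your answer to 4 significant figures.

1 m/s = 1.94384 kt, so 53.82 × 1.94384 = 104.6 kt.

104.6 kt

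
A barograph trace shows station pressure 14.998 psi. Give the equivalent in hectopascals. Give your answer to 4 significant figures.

1 psi = 68.9476 hPa, so 14.998 × 68.9476 = 1034 hPa.

1034 hPa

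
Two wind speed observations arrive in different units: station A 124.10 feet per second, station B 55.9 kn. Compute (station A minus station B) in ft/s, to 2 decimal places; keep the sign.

29.75 ft/s

station B: 55.9 kt = 94.3486 ft/s.
Difference: 124.1000 − 94.3486 = 29.75 ft/s.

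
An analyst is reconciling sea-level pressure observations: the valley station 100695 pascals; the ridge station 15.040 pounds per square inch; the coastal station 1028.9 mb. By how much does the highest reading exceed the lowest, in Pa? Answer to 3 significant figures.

the ridge station: 15.040 psi = 103697.15 Pa.
the coastal station: 1028.9 mb = 102890.00 Pa.
Spread: 103697.15 − 100695.00 = 3000 Pa.

3000 Pa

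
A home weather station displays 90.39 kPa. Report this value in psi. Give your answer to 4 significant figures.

13.11 psi

1 kPa = 0.145038 psi, so 90.39 × 0.145038 = 13.11 psi.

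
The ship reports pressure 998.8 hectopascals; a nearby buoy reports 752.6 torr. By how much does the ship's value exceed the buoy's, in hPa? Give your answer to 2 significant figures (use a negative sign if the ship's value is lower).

the buoy: 752.6 mmHg = 1003.384 hPa.
Difference: 998.800 − 1003.384 = -4.6 hPa.

-4.6 hPa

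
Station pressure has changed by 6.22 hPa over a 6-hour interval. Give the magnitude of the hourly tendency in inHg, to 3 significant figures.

0.0306 inHg per hour

6.22 hPa / 6 h × 0.02953 inHg/hPa = 0.0306 inHg/h.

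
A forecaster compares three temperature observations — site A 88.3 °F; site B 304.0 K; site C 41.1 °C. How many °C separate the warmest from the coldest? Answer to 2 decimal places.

site A: 88.3 °F = 31.278 °C.
site B: 304.0 K = 30.850 °C.
Spread: 41.100 − 30.850 = 10.250 °C.

10.25 °C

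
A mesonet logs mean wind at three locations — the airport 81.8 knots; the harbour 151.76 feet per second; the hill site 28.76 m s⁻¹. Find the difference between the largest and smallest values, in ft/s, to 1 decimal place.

57.4 ft/s

the airport: 81.8 kt = 138.063 ft/s.
the hill site: 28.76 m/s = 94.357 ft/s.
Spread: 151.760 − 94.357 = 57.4 ft/s.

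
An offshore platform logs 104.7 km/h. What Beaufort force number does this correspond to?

104.7 km/h = 29.1 m/s, which is Beaufort 11 (violent storm, 28.5–32.6 m/s).

Beaufort force 11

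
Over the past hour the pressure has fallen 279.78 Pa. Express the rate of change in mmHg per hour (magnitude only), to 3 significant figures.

279.78 Pa / 1 h × 0.00750062 mmHg/Pa = 2.10 mmHg/h.

2.10 mmHg per hour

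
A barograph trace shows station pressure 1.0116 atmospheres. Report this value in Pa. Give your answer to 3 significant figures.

1 atm = 101325 Pa, so 1.0116 × 101325 = 103000 Pa.

103000 Pa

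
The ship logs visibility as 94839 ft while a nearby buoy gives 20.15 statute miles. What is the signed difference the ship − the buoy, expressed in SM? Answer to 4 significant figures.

the ship: 94839 ft = 17.96193 SM.
Difference: 17.96193 − 20.15000 = -2.188 SM.

-2.188 SM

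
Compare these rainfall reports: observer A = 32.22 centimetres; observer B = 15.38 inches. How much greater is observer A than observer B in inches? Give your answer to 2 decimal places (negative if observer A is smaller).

-2.69 in

observer A: 32.22 cm = 12.68504 in.
Difference: 12.68504 − 15.38000 = -2.69 in.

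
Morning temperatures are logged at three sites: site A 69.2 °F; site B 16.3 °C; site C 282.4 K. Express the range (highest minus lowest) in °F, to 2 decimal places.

site A: 69.2 °F = 20.667 °C.
site C: 282.4 K = 9.250 °C.
Spread: 20.667 − 9.250 = 11.417 °C = 20.55 °F.

20.55 °F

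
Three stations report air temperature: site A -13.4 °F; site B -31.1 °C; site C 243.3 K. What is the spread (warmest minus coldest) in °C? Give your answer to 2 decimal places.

site A: -13.4 °F = -25.222 °C.
site C: 243.3 K = -29.850 °C.
Spread: (-25.222) − (-31.100) = 5.878 °C.

5.88 °C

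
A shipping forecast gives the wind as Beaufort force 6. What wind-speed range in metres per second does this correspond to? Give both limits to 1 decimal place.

10.8 to 13.8 m/s

Beaufort 6 (strong breeze) spans 10.8–13.8 m/s.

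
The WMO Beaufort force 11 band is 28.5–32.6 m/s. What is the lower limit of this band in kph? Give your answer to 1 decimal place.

102.6 km/h

28.5–32.6 m/s × 3.6 = 102.6–117.4 km/h.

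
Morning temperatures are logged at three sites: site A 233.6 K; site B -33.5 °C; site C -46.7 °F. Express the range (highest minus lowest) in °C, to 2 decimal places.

10.22 °C

site A: 233.6 K = -39.550 °C.
site C: -46.7 °F = -43.722 °C.
Spread: (-33.500) − (-43.722) = 10.222 °C.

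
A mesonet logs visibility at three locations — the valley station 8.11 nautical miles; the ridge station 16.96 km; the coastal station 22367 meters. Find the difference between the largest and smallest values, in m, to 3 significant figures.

7350 m

the valley station: 8.11 nmi = 15019.72 m.
the ridge station: 16.96 km = 16960.00 m.
Spread: 22367.00 − 15019.72 = 7350 m.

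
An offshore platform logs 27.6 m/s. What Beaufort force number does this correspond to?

27.6 m/s lies in the Beaufort 10 band (storm, 24.5–28.4 m/s).

Beaufort force 10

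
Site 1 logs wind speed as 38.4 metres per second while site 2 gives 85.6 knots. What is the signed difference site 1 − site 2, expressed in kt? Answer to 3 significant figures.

site 1: 38.4 m/s = 74.644 kt.
Difference: 74.644 − 85.600 = -11.0 kt.

-11.0 kt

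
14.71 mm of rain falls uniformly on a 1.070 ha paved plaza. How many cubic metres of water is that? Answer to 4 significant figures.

Area: 1.070 ha = 10700 m².
1 mm over 1 m² is 1 L, so volume = 14.71 × 10700 = 157397 L = 157.4 m³.

157.4 cubic metres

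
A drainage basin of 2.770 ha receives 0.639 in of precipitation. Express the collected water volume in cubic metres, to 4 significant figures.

Depth: 0.639 in × 25.4 = 16.2306 mm.
Area: 2.770 ha = 27700 m².
1 mm over 1 m² is 1 L, so volume = 16.2306 × 27700 = 449587.62 L = 449.6 m³.

449.6 cubic metres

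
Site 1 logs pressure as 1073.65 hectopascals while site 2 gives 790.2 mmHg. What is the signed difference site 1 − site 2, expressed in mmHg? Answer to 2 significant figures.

site 1: 1073.65 hPa = 805.30 mmHg.
Difference: 805.30 − 790.20 = 15 mmHg.

15 mmHg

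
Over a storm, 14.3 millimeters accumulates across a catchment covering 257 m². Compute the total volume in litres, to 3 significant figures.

3680 litres

1 mm over 1 m² is 1 L, so volume = 14.3 × 257 = 3675.1 L ≈ 3680 L.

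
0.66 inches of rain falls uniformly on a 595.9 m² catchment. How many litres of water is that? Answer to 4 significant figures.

Depth: 0.66 in × 25.4 = 16.764 mm.
1 mm over 1 m² is 1 L, so volume = 16.764 × 595.9 = 9989.6676 L ≈ 9990 L.

9990 litres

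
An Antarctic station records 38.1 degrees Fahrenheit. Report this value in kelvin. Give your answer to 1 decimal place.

First to °C: 3.39 °C.
Then to K: 276.5 K.

276.5 K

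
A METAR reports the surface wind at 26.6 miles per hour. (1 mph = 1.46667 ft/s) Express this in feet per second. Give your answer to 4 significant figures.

39.01 ft/s

1 mph = 1.46667 ft/s, so 26.6 × 1.46667 = 39.01 ft/s.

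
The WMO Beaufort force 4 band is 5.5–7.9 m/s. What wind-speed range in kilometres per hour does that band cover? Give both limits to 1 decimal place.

5.5–7.9 m/s × 3.6 = 19.8–28.4 km/h.

19.8 to 28.4 km/h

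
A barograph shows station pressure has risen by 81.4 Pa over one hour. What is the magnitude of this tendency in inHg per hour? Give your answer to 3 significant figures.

0.0240 inHg per hour

81.4 Pa / 1 h × 0.0002953 inHg/Pa = 0.0240 inHg/h.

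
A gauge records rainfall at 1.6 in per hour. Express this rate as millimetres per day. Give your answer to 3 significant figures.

975 mm/day

1.6 in/hour × 25.4 mm/in × 24 hour/day = 975 mm/day.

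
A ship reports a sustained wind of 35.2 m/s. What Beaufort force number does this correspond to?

35.2 m/s lies in the Beaufort 12 band (hurricane force, ≥32.7 m/s).

Beaufort force 12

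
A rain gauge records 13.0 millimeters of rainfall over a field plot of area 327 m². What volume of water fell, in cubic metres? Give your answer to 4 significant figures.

1 mm over 1 m² is 1 L, so volume = 13 × 327 = 4251 L = 4.251 m³.

4.251 cubic metres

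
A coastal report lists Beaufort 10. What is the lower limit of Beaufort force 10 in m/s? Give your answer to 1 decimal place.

Beaufort 10 (storm) spans 24.5–28.4 m/s.

24.5 m/s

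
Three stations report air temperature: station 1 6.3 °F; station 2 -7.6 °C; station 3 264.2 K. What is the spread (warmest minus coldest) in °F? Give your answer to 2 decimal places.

station 1: 6.3 °F = -14.278 °C.
station 3: 264.2 K = -8.950 °C.
Spread: (-7.600) − (-14.278) = 6.678 °C = 12.02 °F.

12.02 °F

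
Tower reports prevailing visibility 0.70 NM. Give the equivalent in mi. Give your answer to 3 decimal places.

0.806 SM

1 nmi = 1.15078 SM, so 0.70 × 1.15078 = 0.806 SM.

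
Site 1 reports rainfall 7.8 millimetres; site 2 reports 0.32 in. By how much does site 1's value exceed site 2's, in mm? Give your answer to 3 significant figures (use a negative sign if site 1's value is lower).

-0.328 mm

site 2: 0.32 in = 8.12800 mm.
Difference: 7.80000 − 8.12800 = -0.328 mm.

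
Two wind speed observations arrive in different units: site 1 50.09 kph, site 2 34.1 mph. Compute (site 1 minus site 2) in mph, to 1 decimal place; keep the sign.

-3.0 mph

site 1: 50.09 km/h = 31.124 mph.
Difference: 31.124 − 34.100 = -3.0 mph.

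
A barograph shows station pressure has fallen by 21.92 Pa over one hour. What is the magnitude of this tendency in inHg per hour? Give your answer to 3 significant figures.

0.00647 inHg per hour

21.92 Pa / 1 h × 0.0002953 inHg/Pa = 0.00647 inHg/h.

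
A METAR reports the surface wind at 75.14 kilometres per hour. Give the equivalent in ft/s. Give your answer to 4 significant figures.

1 km/h = 0.911344 ft/s, so 75.14 × 0.911344 = 68.48 ft/s.

68.48 ft/s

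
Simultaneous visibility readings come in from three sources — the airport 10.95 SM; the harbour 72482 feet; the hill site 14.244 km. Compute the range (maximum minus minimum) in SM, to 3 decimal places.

the harbour: 72482 ft = 13.72765 SM.
the hill site: 14.244 km = 8.85081 SM.
Spread: 13.72765 − 8.85081 = 4.877 SM.

4.877 SM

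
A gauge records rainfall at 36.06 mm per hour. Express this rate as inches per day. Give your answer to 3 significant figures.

34.1 in/day

36.06 mm/hour × 0.0393701 in/mm × 24 hour/day = 34.1 in/day.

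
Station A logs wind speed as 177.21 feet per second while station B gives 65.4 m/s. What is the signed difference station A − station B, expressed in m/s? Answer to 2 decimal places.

-11.39 m/s

station A: 177.21 ft/s = 54.0136 m/s.
Difference: 54.0136 − 65.4000 = -11.39 m/s.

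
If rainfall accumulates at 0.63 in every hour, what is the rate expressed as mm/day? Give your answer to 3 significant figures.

0.63 in/hour × 25.4 mm/in × 24 hour/day = 384 mm/day.

384 mm/day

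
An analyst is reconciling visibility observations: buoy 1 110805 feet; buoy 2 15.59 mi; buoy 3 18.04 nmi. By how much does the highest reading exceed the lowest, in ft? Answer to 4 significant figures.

28490 ft

buoy 2: 15.59 SM = 82315.20 ft.
buoy 3: 18.04 nmi = 109613.12 ft.
Spread: 110805.00 − 82315.20 = 28490 ft.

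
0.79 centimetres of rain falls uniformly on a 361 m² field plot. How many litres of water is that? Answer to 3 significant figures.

2850 litres

Depth: 0.79 cm × 10 = 7.9 mm.
1 mm over 1 m² is 1 L, so volume = 7.9 × 361 = 2851.9 L ≈ 2850 L.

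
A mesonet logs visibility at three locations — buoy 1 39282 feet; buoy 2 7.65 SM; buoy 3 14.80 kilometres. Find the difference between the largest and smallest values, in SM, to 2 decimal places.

1.76 SM

buoy 1: 39282 ft = 7.4398 SM.
buoy 3: 14.80 km = 9.1963 SM.
Spread: 9.1963 − 7.4398 = 1.76 SM.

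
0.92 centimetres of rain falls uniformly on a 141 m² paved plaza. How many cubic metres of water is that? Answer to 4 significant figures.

Depth: 0.92 cm × 10 = 9.2 mm.
1 mm over 1 m² is 1 L, so volume = 9.2 × 141 = 1297.2 L = 1.297 m³.

1.297 cubic metres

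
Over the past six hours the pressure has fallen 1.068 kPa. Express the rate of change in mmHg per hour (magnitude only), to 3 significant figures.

1.068 kPa / 6 h × 7.50062 mmHg/kPa = 1.34 mmHg/h.

1.34 mmHg per hour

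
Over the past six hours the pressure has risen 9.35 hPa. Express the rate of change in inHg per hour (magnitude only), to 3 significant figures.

9.35 hPa / 6 h × 0.02953 inHg/hPa = 0.0460 inHg/h.

0.0460 inHg per hour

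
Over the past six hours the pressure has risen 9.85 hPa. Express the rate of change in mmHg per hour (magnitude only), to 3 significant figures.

9.85 hPa / 6 h × 0.750062 mmHg/hPa = 1.23 mmHg/h.

1.23 mmHg per hour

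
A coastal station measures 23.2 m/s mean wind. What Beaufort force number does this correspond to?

Beaufort force 9

23.2 m/s lies in the Beaufort 9 band (strong gale, 20.8–24.4 m/s).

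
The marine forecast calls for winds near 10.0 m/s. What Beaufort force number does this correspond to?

Beaufort force 5

10.0 m/s lies in the Beaufort 5 band (fresh breeze, 8.0–10.7 m/s).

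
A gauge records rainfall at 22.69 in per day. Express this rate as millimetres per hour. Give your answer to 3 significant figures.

24.0 mm/hour

22.69 in/day × 25.4 mm/in × 0.0416667 day/hour = 24.0 mm/hour.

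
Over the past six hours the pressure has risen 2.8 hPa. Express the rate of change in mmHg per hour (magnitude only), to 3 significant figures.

2.8 hPa / 6 h × 0.750062 mmHg/hPa = 0.350 mmHg/h.

0.350 mmHg per hour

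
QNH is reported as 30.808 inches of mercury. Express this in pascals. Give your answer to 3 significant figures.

1 inHg = 3386.39 Pa, so 30.808 × 3386.39 = 104000 Pa.

104000 Pa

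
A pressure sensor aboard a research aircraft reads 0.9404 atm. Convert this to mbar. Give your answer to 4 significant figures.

952.9 mb

1 atm = 1013.25 mb, so 0.9404 × 1013.25 = 952.9 mb.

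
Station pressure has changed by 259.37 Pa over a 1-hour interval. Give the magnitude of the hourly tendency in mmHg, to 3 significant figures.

259.37 Pa / 1 h × 0.00750062 mmHg/Pa = 1.95 mmHg/h.

1.95 mmHg per hour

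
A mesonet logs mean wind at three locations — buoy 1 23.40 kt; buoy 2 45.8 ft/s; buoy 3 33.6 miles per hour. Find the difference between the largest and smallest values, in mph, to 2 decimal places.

6.67 mph

buoy 1: 23.40 kt = 26.9282 mph.
buoy 2: 45.8 ft/s = 31.2273 mph.
Spread: 33.6000 − 26.9282 = 6.67 mph.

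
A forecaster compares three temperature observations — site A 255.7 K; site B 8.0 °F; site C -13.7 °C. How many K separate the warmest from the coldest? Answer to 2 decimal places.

site A: 255.7 K = -17.450 °C.
site B: 8.0 °F = -13.333 °C.
Spread: (-13.333) − (-17.450) = 4.117 °C.

4.12 K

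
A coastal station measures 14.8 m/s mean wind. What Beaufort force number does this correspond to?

Beaufort force 7

14.8 m/s lies in the Beaufort 7 band (near gale, 13.9–17.1 m/s).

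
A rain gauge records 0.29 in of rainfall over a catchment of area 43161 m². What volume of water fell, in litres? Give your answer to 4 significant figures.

Depth: 0.29 in × 25.4 = 7.366 mm.
1 mm over 1 m² is 1 L, so volume = 7.366 × 43161 = 317923.93 L ≈ 317900 L.

317900 litres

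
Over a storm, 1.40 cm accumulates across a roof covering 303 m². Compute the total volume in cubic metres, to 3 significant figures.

Depth: 1.40 cm × 10 = 14 mm.
1 mm over 1 m² is 1 L, so volume = 14 × 303 = 4242 L = 4.24 m³.

4.24 cubic metres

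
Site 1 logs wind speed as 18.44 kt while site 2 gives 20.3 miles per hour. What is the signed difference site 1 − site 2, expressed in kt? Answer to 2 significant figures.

0.80 kt

site 2: 20.3 mph = 17.6402 kt.
Difference: 18.4400 − 17.6402 = 0.80 kt.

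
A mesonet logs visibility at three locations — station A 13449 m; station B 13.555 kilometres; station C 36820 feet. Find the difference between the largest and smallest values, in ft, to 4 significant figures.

7652 ft

station A: 13449 m = 44124.02 ft.
station B: 13.555 km = 44471.78 ft.
Spread: 44471.78 − 36820.00 = 7652 ft.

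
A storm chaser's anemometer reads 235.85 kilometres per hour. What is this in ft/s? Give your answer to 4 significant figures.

214.9 ft/s

1 km/h = 0.911344 ft/s, so 235.85 × 0.911344 = 214.9 ft/s.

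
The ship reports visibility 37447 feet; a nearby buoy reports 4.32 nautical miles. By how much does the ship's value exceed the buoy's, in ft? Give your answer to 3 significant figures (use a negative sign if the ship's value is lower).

11200 ft

the buoy: 4.32 nmi = 26248.82 ft.
Difference: 37447.00 − 26248.82 = 11200 ft.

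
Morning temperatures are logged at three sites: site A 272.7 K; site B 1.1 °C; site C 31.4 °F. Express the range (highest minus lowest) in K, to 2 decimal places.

1.55 K

site A: 272.7 K = -0.450 °C.
site C: 31.4 °F = -0.333 °C.
Spread: 1.100 − (-0.450) = 1.550 °C.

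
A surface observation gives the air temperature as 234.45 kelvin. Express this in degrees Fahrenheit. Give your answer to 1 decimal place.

First to °C: -38.70 °C.
Then to °F: -37.7 °F.

-37.7 °F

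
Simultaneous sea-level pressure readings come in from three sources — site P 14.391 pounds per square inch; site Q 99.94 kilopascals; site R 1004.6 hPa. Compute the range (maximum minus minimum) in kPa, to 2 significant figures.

1.2 kPa

site P: 14.391 psi = 99.222 kPa.
site R: 1004.6 hPa = 100.460 kPa.
Spread: 100.460 − 99.222 = 1.2 kPa.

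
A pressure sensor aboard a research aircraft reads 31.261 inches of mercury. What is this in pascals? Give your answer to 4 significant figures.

1 inHg = 3386.39 Pa, so 31.261 × 3386.39 = 105900 Pa.

105900 Pa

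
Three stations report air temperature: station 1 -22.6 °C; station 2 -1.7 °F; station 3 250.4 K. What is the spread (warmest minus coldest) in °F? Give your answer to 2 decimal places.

station 2: -1.7 °F = -18.722 °C.
station 3: 250.4 K = -22.750 °C.
Spread: (-18.722) − (-22.750) = 4.028 °C = 7.25 °F.

7.25 °F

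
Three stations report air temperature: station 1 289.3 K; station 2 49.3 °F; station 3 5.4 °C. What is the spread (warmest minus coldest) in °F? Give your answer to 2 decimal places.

station 1: 289.3 K = 16.150 °C.
station 2: 49.3 °F = 9.611 °C.
Spread: 16.150 − 5.400 = 10.750 °C = 19.35 °F.

19.35 °F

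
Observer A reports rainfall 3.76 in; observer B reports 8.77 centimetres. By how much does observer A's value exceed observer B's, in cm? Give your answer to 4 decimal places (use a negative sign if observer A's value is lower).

observer A: 3.76 in = 9.550400 cm.
Difference: 9.550400 − 8.770000 = 0.7804 cm.

0.7804 cm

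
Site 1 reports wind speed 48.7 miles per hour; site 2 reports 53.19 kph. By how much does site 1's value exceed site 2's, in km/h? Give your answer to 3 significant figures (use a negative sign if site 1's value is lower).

site 1: 48.7 mph = 78.375 km/h.
Difference: 78.375 − 53.190 = 25.2 km/h.

25.2 km/h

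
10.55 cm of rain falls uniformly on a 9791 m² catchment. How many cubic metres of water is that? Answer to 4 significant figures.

Depth: 10.55 cm × 10 = 105.5 mm.
1 mm over 1 m² is 1 L, so volume = 105.5 × 9791 = 1032950.5 L = 1033 m³.

1033 cubic metres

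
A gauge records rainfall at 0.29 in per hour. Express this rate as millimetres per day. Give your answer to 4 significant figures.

176.8 mm/day

0.29 in/hour × 25.4 mm/in × 24 hour/day = 176.8 mm/day.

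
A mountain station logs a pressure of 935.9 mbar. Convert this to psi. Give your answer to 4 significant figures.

1 mb = 0.0145038 psi, so 935.9 × 0.0145038 = 13.57 psi.

13.57 psi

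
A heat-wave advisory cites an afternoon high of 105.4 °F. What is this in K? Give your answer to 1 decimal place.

First to °C: 40.78 °C.
Then to K: 313.9 K.

313.9 K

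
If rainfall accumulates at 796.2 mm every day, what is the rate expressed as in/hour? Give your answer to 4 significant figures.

796.2 mm/day × 0.0393701 in/mm × 0.0416667 day/hour = 1.306 in/hour.

1.306 in/hour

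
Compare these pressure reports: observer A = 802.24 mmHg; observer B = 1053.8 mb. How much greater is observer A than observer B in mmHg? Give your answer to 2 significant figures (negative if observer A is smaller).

observer B: 1053.8 mb = 790.41 mmHg.
Difference: 802.24 − 790.41 = 12 mmHg.

12 mmHg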